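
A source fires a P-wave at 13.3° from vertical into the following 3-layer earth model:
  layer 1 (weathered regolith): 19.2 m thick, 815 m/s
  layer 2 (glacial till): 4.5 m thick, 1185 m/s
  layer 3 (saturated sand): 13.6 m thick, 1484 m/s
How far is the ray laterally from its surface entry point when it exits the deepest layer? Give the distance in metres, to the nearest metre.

12 m

Ray parameter p = sin 13.3° / 815 m/s = 2.8227e-04 s/m.
Layer 1: θ = 13.30°; offset = 19.2·tan 13.30° = 4.539 m.
Layer 2: sin θ = p·1185 = 0.3345 → θ = 19.54°; offset = 4.5·tan 19.54° = 1.597 m.
Layer 3: sin θ = p·1484 = 0.4189 → θ = 24.76°; offset = 13.6·tan 24.76° = 6.274 m.
Total horizontal offset = 12.410 m.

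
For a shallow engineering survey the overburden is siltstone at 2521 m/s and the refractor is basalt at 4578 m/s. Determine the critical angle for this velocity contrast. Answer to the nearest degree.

33°

Critical incidence: sin θ_c = V₁/V₂ = 2521/4578 = 0.5507.
θ_c = arcsin 0.5507 = 33.41°.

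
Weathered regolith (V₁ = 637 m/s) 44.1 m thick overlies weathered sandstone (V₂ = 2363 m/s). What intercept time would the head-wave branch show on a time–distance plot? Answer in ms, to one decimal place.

133.3 ms

θ_c = arcsin(V₁/V₂) = arcsin(637/2363) = 15.64°; cos θ_c = 0.9630.
tᵢ = 2h·cos θ_c / V₁ = 2·44.1·0.9630 / 637 = 0.13334 s.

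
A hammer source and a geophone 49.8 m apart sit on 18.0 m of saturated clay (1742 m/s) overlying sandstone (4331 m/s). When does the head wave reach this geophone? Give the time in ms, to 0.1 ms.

θ_c = arcsin(V₁/V₂) = arcsin(1742/4331) = 23.72°, cos θ_c = 0.9155.
Intercept time tᵢ = 2h cos θ_c / V₁ = 2·18.0·0.9155/1742 = 0.01892 s.
t = x/V₂ + tᵢ = 49.8/4331 + 0.01892 = 0.03042 s.

30.4 ms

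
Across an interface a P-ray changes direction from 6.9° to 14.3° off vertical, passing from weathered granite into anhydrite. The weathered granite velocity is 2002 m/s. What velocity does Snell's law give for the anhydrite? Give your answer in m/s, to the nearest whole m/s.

4116 m/s

sin 6.9° = 0.1201; sin 14.3° = 0.2470.
V₂ = V₁·(sin θ₂/sin θ₁) = 2002·(0.2470/0.1201) = 4116.07 m/s.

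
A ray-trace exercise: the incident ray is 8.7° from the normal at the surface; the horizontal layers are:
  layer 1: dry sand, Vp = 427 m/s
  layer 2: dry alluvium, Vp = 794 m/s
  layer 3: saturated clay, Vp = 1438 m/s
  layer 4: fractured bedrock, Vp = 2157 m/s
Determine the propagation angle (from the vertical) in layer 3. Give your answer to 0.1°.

Ray parameter p = sin 8.7° / 427 = 3.5424e-04 s/m.
sin θ_3 = p·V_3 = 3.5424e-04 × 1438 = 0.5094.
θ_3 = 30.62° from the vertical.

30.6°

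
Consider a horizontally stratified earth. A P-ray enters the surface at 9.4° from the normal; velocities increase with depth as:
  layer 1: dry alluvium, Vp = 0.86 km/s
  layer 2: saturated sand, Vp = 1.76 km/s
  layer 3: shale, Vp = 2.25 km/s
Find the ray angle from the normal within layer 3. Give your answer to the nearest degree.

25°

Ray parameter p = sin 9.4° / 0.86 = 1.8991e-01 s/km.
sin θ_3 = p·V_3 = 1.8991e-01 × 2.25 = 0.4273.
θ_3 = 25.30° from the vertical.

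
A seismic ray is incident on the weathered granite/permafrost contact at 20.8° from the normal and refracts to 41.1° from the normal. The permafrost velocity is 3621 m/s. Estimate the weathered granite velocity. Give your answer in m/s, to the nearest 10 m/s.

sin 20.8° = 0.3551; sin 41.1° = 0.6574.
V₁ = V₂·(sin θ₁/sin θ₂) = 3621·(0.3551/0.6574) = 1956.02 m/s.

1960 m/s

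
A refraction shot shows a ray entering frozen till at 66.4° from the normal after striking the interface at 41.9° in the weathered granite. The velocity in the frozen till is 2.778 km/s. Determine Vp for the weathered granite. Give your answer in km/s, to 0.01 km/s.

2.02 km/s

Snell's law: sin 41.9°/V₁ = sin 66.4°/V₂.
V₁ = V₂·sin 41.9°/sin 66.4° = 2.778 × 0.7288 = 2.02 km/s.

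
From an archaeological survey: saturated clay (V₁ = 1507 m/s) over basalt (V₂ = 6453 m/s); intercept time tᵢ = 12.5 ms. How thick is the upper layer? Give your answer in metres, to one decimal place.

9.7 m

θ_c = arcsin(1507/6453) = 13.51°; cos θ_c = 0.9723.
tᵢ = 2h cos θ_c/V₁ ⇒ h = tᵢ·V₁/(2 cos θ_c) = 0.0125·1507/(2·0.9723) = 9.69 m.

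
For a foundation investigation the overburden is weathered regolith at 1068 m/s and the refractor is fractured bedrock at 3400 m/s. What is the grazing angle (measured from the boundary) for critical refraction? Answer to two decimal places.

71.69°

Critical incidence: sin θ_c = V₁/V₂ = 1068/3400 = 0.3141.
θ_c = arcsin 0.3141 = 18.31°.
Measured from the interface: 90° − 18.31° = 71.69°.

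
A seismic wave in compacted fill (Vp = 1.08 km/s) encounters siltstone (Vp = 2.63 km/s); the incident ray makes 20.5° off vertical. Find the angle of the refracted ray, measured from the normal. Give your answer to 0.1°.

Snell's law: sin θ₂ = (V₂/V₁)·sin θ₁ = (2.63/1.08)·sin 20.5° = 0.8528.
θ₂ = sin⁻¹(0.8528) = 58.52° (from vertical).

58.5°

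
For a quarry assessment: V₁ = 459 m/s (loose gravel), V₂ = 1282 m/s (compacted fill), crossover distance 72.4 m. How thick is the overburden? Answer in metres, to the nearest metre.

25 m

h = (x_cross/2)·√((V₂−V₁)/(V₂+V₁)).
(V₂−V₁)/(V₂+V₁) = (1282−459)/(1282+459) = 0.4727; √ = 0.6875.
h = (72.4/2)·0.6875 = 24.89 m.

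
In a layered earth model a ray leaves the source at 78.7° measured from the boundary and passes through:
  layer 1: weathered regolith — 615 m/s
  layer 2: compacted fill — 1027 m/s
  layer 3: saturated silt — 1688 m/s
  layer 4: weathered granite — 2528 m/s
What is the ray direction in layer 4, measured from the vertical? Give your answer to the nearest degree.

54°

From the normal: θ₁ = 90° − 78.7° = 11.3°.
Snell's law across each interface conserves sin θ / V, so sin θ_4 = V_4·sin θ₁/V₁.
sin θ_4 = 2528 × sin 11.3° / 615 = 0.8055.
θ_4 = arcsin 0.8055 = 53.65°.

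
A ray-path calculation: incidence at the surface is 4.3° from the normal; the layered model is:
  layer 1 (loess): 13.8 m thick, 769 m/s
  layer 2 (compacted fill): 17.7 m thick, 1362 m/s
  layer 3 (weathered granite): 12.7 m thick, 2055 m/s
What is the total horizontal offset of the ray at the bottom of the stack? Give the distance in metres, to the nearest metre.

Apply Snell's law at each interface; in layer i the horizontal offset is hᵢ·tan θᵢ.
Layer 1: θ = 4.30°; offset = 13.8·tan 4.30° = 1.038 m.
Layer 2: sin θ = 1362·sin 4.3°/769 = 0.1328, θ = 7.63°; offset = 17.7·tan 7.63° = 2.372 m.
Layer 3: sin θ = 2055·sin 4.3°/769 = 0.2004, θ = 11.56°; offset = 12.7·tan 11.56° = 2.597 m.
Total horizontal offset = 6.006 m.

6 m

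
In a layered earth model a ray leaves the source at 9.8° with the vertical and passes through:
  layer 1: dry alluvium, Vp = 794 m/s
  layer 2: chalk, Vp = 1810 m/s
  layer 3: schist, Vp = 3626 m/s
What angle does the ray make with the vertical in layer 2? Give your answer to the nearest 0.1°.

Ray parameter p = sin 9.8° / 794 = 2.1437e-04 s/m.
sin θ_2 = p·V_2 = 2.1437e-04 × 1810 = 0.3880.
θ_2 = 22.83° from the vertical.

22.8°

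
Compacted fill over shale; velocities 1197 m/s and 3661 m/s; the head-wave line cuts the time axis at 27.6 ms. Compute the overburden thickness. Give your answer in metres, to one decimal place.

17.5 m

θ_c = arcsin(1197/3661) = 19.08°; cos θ_c = 0.9450.
tᵢ = 2h cos θ_c/V₁ ⇒ h = tᵢ·V₁/(2 cos θ_c) = 0.0276·1197/(2·0.9450) = 17.48 m.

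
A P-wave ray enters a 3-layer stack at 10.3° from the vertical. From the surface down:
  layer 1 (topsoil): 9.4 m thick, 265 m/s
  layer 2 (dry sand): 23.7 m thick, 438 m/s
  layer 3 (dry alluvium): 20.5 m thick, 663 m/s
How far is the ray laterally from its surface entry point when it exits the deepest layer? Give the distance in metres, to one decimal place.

19.3 m

p = sin θ₁/V₁ = sin 10.3°/265 = 6.7473e-04 s/m is conserved through the stack.
Layer 1: θ = 10.30°; offset = 9.4·tan 10.30° = 1.708 m.
Layer 2: sin θ = p·438 = 0.2955 → θ = 17.19°; offset = 23.7·tan 17.19° = 7.332 m.
Layer 3: sin θ = p·663 = 0.4473 → θ = 26.57°; offset = 20.5·tan 26.57° = 10.254 m.
Total horizontal offset = 19.294 m.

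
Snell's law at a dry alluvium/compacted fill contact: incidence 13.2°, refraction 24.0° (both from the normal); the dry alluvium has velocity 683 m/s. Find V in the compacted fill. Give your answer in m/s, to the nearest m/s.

1217 m/s

Snell's law: sin 13.2°/V₁ = sin 24.0°/V₂.
V₂ = V₁·sin 24.0°/sin 13.2° = 683 × 1.7812 = 1216.55 m/s.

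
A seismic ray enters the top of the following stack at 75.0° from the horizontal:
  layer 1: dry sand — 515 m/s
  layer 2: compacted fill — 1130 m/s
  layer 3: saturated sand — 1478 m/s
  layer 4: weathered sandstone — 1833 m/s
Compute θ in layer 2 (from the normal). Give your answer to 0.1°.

34.6°

From the normal: θ₁ = 90° − 75.0° = 15.0°.
Snell's law across each interface conserves sin θ / V, so sin θ_2 = V_2·sin θ₁/V₁.
sin θ_2 = 1130 × sin 15.0° / 515 = 0.5679.
θ_2 = 34.60° from the vertical.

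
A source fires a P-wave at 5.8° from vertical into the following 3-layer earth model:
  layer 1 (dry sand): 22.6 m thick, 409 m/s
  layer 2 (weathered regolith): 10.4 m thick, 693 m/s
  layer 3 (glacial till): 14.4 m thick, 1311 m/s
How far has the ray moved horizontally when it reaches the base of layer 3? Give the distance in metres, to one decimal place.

Apply Snell's law at each interface; in layer i the horizontal offset is hᵢ·tan θᵢ.
Layer 1: θ = 5.80°; offset = 22.6·tan 5.80° = 2.296 m.
Layer 2: sin θ = 693·sin 5.8°/409 = 0.1712, θ = 9.86°; offset = 10.4·tan 9.86° = 1.807 m.
Layer 3: sin θ = 1311·sin 5.8°/409 = 0.3239, θ = 18.90°; offset = 14.4·tan 18.90° = 4.930 m.
Σ offsets = 9.033 m.

9.0 m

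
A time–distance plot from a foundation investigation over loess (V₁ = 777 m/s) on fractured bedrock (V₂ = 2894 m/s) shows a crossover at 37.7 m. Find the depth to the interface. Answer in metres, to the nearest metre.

14 m

h = (x_cross/2)·√((V₂−V₁)/(V₂+V₁)).
(V₂−V₁)/(V₂+V₁) = (2894−777)/(2894+777) = 0.5767; √ = 0.7594.
h = (37.7/2)·0.7594 = 14.31 m.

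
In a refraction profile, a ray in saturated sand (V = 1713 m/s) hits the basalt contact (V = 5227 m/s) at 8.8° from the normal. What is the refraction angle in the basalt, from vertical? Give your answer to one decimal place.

Snell's law: sin θ₂ = (V₂/V₁)·sin θ₁ = (5227/1713)·sin 8.8° = 0.4668.
θ₂ = sin⁻¹(0.4668) = 27.83° (from vertical).

27.8°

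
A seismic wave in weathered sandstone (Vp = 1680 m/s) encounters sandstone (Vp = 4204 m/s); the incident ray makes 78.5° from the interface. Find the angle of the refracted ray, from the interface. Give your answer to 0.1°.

Angle from the normal: 90° − 78.5° = 11.5°.
sin θ₁/V₁ = sin θ₂/V₂ ⇒ sin θ₂ = 4204·sin 11.5°/1680 = 4204·0.1994/1680 = 0.4989.
θ₂ = sin⁻¹(0.4989) = 29.93° (from vertical).
From the interface: 90° − 29.93° = 60.07°.

60.1°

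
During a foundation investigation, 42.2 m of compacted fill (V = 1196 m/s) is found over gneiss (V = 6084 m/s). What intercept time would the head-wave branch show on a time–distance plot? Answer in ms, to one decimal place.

69.2 ms

θ_c = arcsin(V₁/V₂) = arcsin(1196/6084) = 11.34°; cos θ_c = 0.9805.
tᵢ = 2h·cos θ_c / V₁ = 2·42.2·0.9805 / 1196 = 0.06919 s.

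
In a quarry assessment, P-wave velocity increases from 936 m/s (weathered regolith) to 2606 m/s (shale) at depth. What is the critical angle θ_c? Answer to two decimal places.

At critical incidence the refracted ray runs along the interface (θ₂ = 90°), so sin θ_c = V₁/V₂.
θ_c = arcsin(936/2606) = arcsin 0.3592 = 21.05°.

21.05°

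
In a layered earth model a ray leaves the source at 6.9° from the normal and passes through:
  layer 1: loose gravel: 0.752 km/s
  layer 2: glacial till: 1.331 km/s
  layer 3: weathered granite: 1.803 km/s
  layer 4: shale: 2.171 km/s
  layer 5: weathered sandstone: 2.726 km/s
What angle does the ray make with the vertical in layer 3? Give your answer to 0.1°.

Ray parameter p = sin 6.9° / 0.752 = 1.5976e-01 s/km.
sin θ_3 = p·V_3 = 1.5976e-01 × 1.803 = 0.2880.
θ_3 = arcsin 0.2880 = 16.74°.

16.7°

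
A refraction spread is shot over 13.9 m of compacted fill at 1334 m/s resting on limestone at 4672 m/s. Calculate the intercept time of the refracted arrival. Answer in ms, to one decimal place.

tᵢ = 2h·√(V₂²−V₁²)/(V₁V₂).
√(V₂²−V₁²) = √(4672²−1334²) = 4477.5 m/s.
tᵢ = 2·13.9·4477.5/(1334·4672) = 0.01997 s.

20.0 ms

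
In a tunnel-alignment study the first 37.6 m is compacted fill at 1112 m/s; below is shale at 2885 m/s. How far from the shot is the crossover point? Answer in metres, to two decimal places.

112.91 m

x_cross = 2h·√((V₂+V₁)/(V₂−V₁)).
(V₂+V₁)/(V₂−V₁) = (2885+1112)/(2885−1112) = 2.2544; √ = 1.5015.
x_cross = 2·37.6·1.5015 = 112.91 m.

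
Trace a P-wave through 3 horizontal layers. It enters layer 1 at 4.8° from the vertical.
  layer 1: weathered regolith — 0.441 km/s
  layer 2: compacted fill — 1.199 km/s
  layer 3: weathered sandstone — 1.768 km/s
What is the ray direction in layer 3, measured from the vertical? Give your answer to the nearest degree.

Ray parameter p = sin 4.8° / 0.441 = 1.8975e-01 s/km.
sin θ_3 = p·V_3 = 1.8975e-01 × 1.768 = 0.3355.
θ_3 = arcsin 0.3355 = 19.60°.

20°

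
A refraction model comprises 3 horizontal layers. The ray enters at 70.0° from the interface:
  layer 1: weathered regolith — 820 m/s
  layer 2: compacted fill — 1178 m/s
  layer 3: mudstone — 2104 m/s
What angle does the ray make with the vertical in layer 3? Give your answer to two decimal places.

From the normal: θ₁ = 90° − 70.0° = 20.0°.
Snell's law across each interface conserves sin θ / V, so sin θ_3 = V_3·sin θ₁/V₁.
sin θ_3 = 2104 × sin 20.0° / 820 = 0.8776.
θ_3 = 61.35° from the vertical.

61.35°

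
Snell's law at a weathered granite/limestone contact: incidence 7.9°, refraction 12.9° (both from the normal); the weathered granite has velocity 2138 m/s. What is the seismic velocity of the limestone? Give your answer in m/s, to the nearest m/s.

3473 m/s

Snell's law: sin 7.9°/V₁ = sin 12.9°/V₂.
V₂ = V₁·sin 12.9°/sin 7.9° = 2138 × 1.6243 = 3472.74 m/s.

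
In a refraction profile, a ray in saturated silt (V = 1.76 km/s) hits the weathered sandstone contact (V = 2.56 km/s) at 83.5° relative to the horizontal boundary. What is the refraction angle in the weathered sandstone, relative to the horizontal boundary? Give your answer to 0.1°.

Convert to the normal: θ₁ = 90° − 83.5° = 6.5°.
sin θ₁/V₁ = sin θ₂/V₂ ⇒ sin θ₂ = 2.56·sin 6.5°/1.76 = 2.56·0.1132/1.76 = 0.1647.
θ₂ = sin⁻¹(0.1647) = 9.48° (from vertical).
From the interface: 90° − 9.48° = 80.52°.

80.5°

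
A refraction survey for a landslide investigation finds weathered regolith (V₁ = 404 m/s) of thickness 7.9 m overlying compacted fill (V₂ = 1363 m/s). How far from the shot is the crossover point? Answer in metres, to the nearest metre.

x_cross = 2h·√((V₂+V₁)/(V₂−V₁)).
(V₂+V₁)/(V₂−V₁) = (1363+404)/(1363−404) = 1.8425; √ = 1.3574.
x_cross = 2·7.9·1.3574 = 21.45 m.

21 m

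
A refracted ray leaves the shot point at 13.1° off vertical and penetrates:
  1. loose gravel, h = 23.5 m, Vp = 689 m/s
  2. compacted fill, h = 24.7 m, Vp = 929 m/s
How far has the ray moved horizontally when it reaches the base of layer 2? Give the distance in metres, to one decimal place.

p = sin θ₁/V₁ = sin 13.1°/689 = 3.2896e-04 s/m is conserved through the stack.
Layer 1: θ = 13.10°; offset = 23.5·tan 13.10° = 5.469 m.
Layer 2: sin θ = p·929 = 0.3056 → θ = 17.79°; offset = 24.7·tan 17.79° = 7.928 m.
Summing the layer offsets gives 13.396 m.

13.4 m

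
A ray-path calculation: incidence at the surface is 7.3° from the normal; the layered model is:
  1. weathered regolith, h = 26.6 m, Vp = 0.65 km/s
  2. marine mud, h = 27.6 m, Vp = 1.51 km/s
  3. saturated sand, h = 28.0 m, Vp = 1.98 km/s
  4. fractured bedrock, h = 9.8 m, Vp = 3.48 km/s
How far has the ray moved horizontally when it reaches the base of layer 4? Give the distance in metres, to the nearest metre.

p = sin θ₁/V₁ = sin 7.3°/0.65 = 1.9548e-01 s/km is conserved through the stack.
Layer 1: θ = 7.30°; offset = 26.6·tan 7.30° = 3.408 m.
Layer 2: sin θ = p·1.51 = 0.2952 → θ = 17.17°; offset = 27.6·tan 17.17° = 8.527 m.
Layer 3: sin θ = p·1.98 = 0.3871 → θ = 22.77°; offset = 28.0·tan 22.77° = 11.754 m.
Layer 4: sin θ = p·3.48 = 0.6803 → θ = 42.87°; offset = 9.8·tan 42.87° = 9.096 m.
Σ offsets = 32.784 m.

33 m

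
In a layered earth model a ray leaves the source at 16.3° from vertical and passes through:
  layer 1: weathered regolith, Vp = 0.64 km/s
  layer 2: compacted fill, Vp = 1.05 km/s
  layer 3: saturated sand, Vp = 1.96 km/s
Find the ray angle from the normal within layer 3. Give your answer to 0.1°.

59.3°

Snell's law across each interface conserves sin θ / V, so sin θ_3 = V_3·sin θ₁/V₁.
sin θ_3 = 1.96 × sin 16.3° / 0.64 = 0.8595.
θ_3 = arcsin 0.8595 = 59.27°.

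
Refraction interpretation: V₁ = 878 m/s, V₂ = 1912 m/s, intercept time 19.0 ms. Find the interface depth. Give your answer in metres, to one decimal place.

9.4 m

h = tᵢ·V₁·V₂ / (2·√(V₂²−V₁²)).
√(V₂²−V₁²) = √(1912² − 878²) = 1698.5 m/s.
h = 0.019 s × 878 × 1912 / (2 × 1698.5) = 9.39 m.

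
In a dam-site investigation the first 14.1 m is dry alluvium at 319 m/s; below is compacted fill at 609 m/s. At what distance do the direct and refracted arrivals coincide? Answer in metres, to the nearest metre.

θ_c = arcsin(319/609) = 31.59°, so cos θ_c = 0.8518 and tᵢ = 2h cos θ_c/V₁ = 0.0753 s.
At crossover x/V₁ = x/V₂ + tᵢ ⇒ x = tᵢ/(1/V₁ − 1/V₂) = 0.07530/(3.1348e-03 − 1.6420e-03) = 50.45 m.

50 m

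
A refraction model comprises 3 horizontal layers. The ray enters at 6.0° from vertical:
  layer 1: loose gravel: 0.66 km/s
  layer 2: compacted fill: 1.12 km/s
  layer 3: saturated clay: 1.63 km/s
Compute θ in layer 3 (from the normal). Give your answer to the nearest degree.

Ray parameter p = sin 6.0° / 0.66 = 1.5838e-01 s/km.
sin θ_3 = p·V_3 = 1.5838e-01 × 1.63 = 0.2582.
θ_3 = arcsin 0.2582 = 14.96°.

15°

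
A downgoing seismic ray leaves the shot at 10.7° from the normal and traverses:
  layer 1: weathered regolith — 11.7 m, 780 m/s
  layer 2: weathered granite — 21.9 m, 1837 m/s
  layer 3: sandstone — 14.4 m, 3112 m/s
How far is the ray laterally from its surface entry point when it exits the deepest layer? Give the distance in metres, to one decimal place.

28.7 m

Ray parameter p = sin 10.7° / 780 m/s = 2.3803e-04 s/m.
Layer 1: θ = 10.70°; offset = 11.7·tan 10.70° = 2.211 m.
Layer 2: sin θ = p·1837 = 0.4373 → θ = 25.93°; offset = 21.9·tan 25.93° = 10.648 m.
Layer 3: sin θ = p·3112 = 0.7408 → θ = 47.80°; offset = 14.4·tan 47.80° = 15.879 m.
Σ offsets = 28.738 m.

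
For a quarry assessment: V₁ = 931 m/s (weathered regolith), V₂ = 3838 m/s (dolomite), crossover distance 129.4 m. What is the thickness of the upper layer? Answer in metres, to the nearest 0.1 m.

x_cross = 2h·√((V₂+V₁)/(V₂−V₁)) → h = x_cross / (2·√((V₂+V₁)/(V₂−V₁))).
√((V₂+V₁)/(V₂−V₁)) = √((3838+931)/(3838−931)) = 1.2808.
h = 129.4 / (2·1.2808) = 50.51 m.

50.5 m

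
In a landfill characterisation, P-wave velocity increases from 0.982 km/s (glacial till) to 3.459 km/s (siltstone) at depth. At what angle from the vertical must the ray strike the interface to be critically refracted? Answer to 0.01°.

16.49°

Critical incidence: sin θ_c = V₁/V₂ = 0.982/3.459 = 0.2839.
θ_c = arcsin 0.2839 = 16.49°.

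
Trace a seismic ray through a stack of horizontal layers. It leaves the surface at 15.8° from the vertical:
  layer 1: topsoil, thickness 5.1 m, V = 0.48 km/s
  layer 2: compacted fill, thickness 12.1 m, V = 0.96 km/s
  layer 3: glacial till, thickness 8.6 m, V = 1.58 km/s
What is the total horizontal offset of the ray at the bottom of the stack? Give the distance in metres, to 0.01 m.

Apply Snell's law at each interface; in layer i the horizontal offset is hᵢ·tan θᵢ.
Layer 1: θ = 15.80°; offset = 5.1·tan 15.80° = 1.4432 m.
Layer 2: sin θ = 0.96·sin 15.8°/0.48 = 0.5446, θ = 32.99°; offset = 12.1·tan 32.99° = 7.8562 m.
Layer 3: sin θ = 1.58·sin 15.8°/0.48 = 0.8963, θ = 63.67°; offset = 8.6·tan 63.67° = 17.3780 m.
Σ offsets = 26.6774 m.

26.68 m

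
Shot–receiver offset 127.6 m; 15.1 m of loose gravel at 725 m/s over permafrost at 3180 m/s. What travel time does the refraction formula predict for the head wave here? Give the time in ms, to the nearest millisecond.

81 ms

t = x/V₂ + 2h·√(V₂²−V₁²)/(V₁V₂).
√(V₂²−V₁²) = √(3180²−725²) = 3096.3 m/s; delay term = 2·15.1·3096.3/(725·3180) = 0.04056 s.
t = 127.6/3180 + 0.04056 = 0.08068 s.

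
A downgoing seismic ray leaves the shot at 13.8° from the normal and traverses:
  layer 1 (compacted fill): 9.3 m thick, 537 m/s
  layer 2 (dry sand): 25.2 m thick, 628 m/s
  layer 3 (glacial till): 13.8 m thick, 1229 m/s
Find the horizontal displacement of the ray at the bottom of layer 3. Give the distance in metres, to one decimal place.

Ray parameter p = sin 13.8° / 537 m/s = 4.4420e-04 s/m.
Layer 1: θ = 13.80°; offset = 9.3·tan 13.80° = 2.284 m.
Layer 2: sin θ = p·628 = 0.2790 → θ = 16.20°; offset = 25.2·tan 16.20° = 7.320 m.
Layer 3: sin θ = p·1229 = 0.5459 → θ = 33.09°; offset = 13.8·tan 33.09° = 8.992 m.
Total horizontal offset = 18.596 m.

18.6 m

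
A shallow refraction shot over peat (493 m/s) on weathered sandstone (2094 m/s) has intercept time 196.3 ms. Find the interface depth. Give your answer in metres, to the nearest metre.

h = tᵢ·V₁·V₂ / (2·√(V₂²−V₁²)).
√(V₂²−V₁²) = √(2094² − 493²) = 2035.1 m/s.
h = 0.1963 s × 493 × 2094 / (2 × 2035.1) = 49.79 m.

50 m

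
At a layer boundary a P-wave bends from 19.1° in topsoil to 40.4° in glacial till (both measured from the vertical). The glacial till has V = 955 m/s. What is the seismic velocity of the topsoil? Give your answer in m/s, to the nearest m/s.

sin 19.1° = 0.3272; sin 40.4° = 0.6481.
V₁ = V₂·(sin θ₁/sin θ₂) = 955·(0.3272/0.6481) = 482.15 m/s.

482 m/s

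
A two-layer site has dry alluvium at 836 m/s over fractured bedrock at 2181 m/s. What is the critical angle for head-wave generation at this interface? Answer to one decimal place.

At critical incidence the refracted ray runs along the interface (θ₂ = 90°), so sin θ_c = V₁/V₂.
θ_c = arcsin(836/2181) = arcsin 0.3833 = 22.54°.

22.5°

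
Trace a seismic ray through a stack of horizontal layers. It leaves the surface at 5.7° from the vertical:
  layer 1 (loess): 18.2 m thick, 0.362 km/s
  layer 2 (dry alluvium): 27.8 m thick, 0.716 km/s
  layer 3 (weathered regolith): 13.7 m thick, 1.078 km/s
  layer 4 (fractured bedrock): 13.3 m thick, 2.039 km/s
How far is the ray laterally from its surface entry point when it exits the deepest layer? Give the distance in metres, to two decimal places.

Ray parameter p = sin 5.7° / 0.362 km/s = 2.7436e-01 s/km.
Layer 1: θ = 5.70°; offset = 18.2·tan 5.70° = 1.8166 m.
Layer 2: sin θ = p·0.716 = 0.1964 → θ = 11.33°; offset = 27.8·tan 11.33° = 5.5697 m.
Layer 3: sin θ = p·1.078 = 0.2958 → θ = 17.20°; offset = 13.7·tan 17.20° = 4.2417 m.
Layer 4: sin θ = p·2.039 = 0.5594 → θ = 34.02°; offset = 13.3·tan 34.02° = 8.9765 m.
Summing the layer offsets gives 20.6045 m.

20.60 m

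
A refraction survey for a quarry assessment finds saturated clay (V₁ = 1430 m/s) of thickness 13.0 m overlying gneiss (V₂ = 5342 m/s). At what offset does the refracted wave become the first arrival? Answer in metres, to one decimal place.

θ_c = arcsin(1430/5342) = 15.53°, so cos θ_c = 0.9635 and tᵢ = 2h cos θ_c/V₁ = 0.0175 s.
At crossover x/V₁ = x/V₂ + tᵢ ⇒ x = tᵢ/(1/V₁ − 1/V₂) = 0.01752/(6.9930e-04 − 1.8720e-04) = 34.21 m.

34.2 m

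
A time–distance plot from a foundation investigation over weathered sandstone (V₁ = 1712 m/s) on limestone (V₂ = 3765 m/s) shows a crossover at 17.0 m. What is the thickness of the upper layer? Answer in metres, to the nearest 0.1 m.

x_cross = 2h·√((V₂+V₁)/(V₂−V₁)) → h = x_cross / (2·√((V₂+V₁)/(V₂−V₁))).
√((V₂+V₁)/(V₂−V₁)) = √((3765+1712)/(3765−1712)) = 1.6333.
h = 17.0 / (2·1.6333) = 5.20 m.

5.2 m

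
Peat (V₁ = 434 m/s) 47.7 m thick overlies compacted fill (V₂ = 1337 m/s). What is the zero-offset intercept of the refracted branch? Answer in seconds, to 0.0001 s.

0.2079 s

θ_c = arcsin(V₁/V₂) = arcsin(434/1337) = 18.94°; cos θ_c = 0.9458.
tᵢ = 2h·cos θ_c / V₁ = 2·47.7·0.9458 / 434 = 0.20791 s.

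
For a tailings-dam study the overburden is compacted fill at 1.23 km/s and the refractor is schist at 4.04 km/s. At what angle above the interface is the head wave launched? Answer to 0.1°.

72.3°

Critical incidence: sin θ_c = V₁/V₂ = 1.23/4.04 = 0.3045.
θ_c = arcsin 0.3045 = 17.73°.
Measured from the interface: 90° − 17.73° = 72.27°.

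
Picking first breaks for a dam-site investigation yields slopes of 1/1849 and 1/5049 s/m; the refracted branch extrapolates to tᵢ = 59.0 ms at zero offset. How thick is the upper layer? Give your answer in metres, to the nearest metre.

h = tᵢ·V₁·V₂ / (2·√(V₂²−V₁²)).
√(V₂²−V₁²) = √(5049² − 1849²) = 4698.3 m/s.
h = 0.059 s × 1849 × 5049 / (2 × 4698.3) = 58.62 m.

59 m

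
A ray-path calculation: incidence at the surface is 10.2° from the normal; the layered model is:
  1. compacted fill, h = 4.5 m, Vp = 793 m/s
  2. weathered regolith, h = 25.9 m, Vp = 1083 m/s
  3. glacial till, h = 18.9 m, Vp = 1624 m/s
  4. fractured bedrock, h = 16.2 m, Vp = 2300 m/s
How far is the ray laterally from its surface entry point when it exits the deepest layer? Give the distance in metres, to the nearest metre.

Apply Snell's law at each interface; in layer i the horizontal offset is hᵢ·tan θᵢ.
Layer 1: θ = 10.20°; offset = 4.5·tan 10.20° = 0.810 m.
Layer 2: sin θ = 1083·sin 10.2°/793 = 0.2418, θ = 14.00°; offset = 25.9·tan 14.00° = 6.455 m.
Layer 3: sin θ = 1624·sin 10.2°/793 = 0.3627, θ = 21.26°; offset = 18.9·tan 21.26° = 7.355 m.
Layer 4: sin θ = 2300·sin 10.2°/793 = 0.5136, θ = 30.90°; offset = 16.2·tan 30.90° = 9.697 m.
Σ offsets = 24.317 m.

24 m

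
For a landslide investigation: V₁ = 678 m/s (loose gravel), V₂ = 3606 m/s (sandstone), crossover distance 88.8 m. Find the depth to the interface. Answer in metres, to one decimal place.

x_cross = 2h·√((V₂+V₁)/(V₂−V₁)) → h = x_cross / (2·√((V₂+V₁)/(V₂−V₁))).
√((V₂+V₁)/(V₂−V₁)) = √((3606+678)/(3606−678)) = 1.2096.
h = 88.8 / (2·1.2096) = 36.71 m.

36.7 m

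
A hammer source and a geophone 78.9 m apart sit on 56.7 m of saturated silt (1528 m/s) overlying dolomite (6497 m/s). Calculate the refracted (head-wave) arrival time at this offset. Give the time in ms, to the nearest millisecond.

84 ms

θ_c = arcsin(V₁/V₂) = arcsin(1528/6497) = 13.60°, cos θ_c = 0.9720.
Intercept time tᵢ = 2h cos θ_c / V₁ = 2·56.7·0.9720/1528 = 0.07213 s.
t = x/V₂ + tᵢ = 78.9/6497 + 0.07213 = 0.08428 s.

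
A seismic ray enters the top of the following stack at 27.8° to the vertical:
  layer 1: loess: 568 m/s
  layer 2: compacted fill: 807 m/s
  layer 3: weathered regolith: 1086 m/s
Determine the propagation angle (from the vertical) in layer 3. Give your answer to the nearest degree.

Snell's law across each interface conserves sin θ / V, so sin θ_3 = V_3·sin θ₁/V₁.
sin θ_3 = 1086 × sin 27.8° / 568 = 0.8917.
θ_3 = arcsin 0.8917 = 63.09°.

63°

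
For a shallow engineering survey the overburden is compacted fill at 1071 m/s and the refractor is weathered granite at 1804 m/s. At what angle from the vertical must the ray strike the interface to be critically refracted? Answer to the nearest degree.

Critical incidence: sin θ_c = V₁/V₂ = 1071/1804 = 0.5937.
θ_c = arcsin 0.5937 = 36.42°.

36°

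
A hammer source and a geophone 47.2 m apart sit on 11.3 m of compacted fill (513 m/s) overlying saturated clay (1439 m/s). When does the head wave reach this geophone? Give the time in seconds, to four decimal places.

0.0740 s

t = x/V₂ + 2h·√(V₂²−V₁²)/(V₁V₂).
√(V₂²−V₁²) = √(1439²−513²) = 1344.5 m/s; delay term = 2·11.3·1344.5/(513·1439) = 0.04116 s.
t = 47.2/1439 + 0.04116 = 0.07396 s.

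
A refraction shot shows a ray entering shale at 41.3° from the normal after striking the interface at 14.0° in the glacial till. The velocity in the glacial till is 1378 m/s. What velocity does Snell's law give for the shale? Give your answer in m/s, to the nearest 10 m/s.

3760 m/s

sin 14.0° = 0.2419; sin 41.3° = 0.6600.
V₂ = V₁·(sin θ₂/sin θ₁) = 1378·(0.6600/0.2419) = 3759.40 m/s.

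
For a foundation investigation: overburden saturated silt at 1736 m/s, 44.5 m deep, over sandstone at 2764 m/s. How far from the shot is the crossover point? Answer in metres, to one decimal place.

186.2 m

θ_c = arcsin(1736/2764) = 38.91°, so cos θ_c = 0.7782 and tᵢ = 2h cos θ_c/V₁ = 0.0399 s.
At crossover x/V₁ = x/V₂ + tᵢ ⇒ x = tᵢ/(1/V₁ − 1/V₂) = 0.03989/(5.7604e-04 − 3.6179e-04) = 186.21 m.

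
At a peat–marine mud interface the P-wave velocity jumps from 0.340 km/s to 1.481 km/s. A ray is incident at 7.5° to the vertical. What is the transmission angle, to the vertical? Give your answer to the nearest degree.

sin θ₁/V₁ = sin θ₂/V₂ ⇒ sin θ₂ = 1.481·sin 7.5°/0.340 = 1.481·0.1305/0.340 = 0.5686.
θ₂ = sin⁻¹(0.5686) = 34.65° (from vertical).

35°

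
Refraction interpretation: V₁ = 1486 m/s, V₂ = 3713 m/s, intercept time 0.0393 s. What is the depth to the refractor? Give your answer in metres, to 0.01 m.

31.86 m

h = tᵢ·V₁·V₂ / (2·√(V₂²−V₁²)).
√(V₂²−V₁²) = √(3713² − 1486²) = 3402.7 m/s.
h = 0.0393 s × 1486 × 3713 / (2 × 3402.7) = 31.86 m.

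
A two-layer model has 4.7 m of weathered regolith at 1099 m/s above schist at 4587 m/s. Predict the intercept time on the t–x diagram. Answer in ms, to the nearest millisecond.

8 ms

tᵢ = 2h·√(V₂²−V₁²)/(V₁V₂).
√(V₂²−V₁²) = √(4587²−1099²) = 4453.4 m/s.
tᵢ = 2·4.7·4453.4/(1099·4587) = 0.00830 s.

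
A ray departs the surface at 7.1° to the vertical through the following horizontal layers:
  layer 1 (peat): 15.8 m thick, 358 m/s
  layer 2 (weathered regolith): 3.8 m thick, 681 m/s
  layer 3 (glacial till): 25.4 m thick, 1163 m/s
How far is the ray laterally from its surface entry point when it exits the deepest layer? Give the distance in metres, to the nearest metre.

14 m

Apply Snell's law at each interface; in layer i the horizontal offset is hᵢ·tan θᵢ.
Layer 1: θ = 7.10°; offset = 15.8·tan 7.10° = 1.968 m.
Layer 2: sin θ = 681·sin 7.1°/358 = 0.2351, θ = 13.60°; offset = 3.8·tan 13.60° = 0.919 m.
Layer 3: sin θ = 1163·sin 7.1°/358 = 0.4015, θ = 23.67°; offset = 25.4·tan 23.67° = 11.136 m.
Total horizontal offset = 14.023 m.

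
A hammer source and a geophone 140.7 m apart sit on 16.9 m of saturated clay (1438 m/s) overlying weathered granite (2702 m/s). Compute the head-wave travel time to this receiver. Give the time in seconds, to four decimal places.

0.0720 s

θ_c = arcsin(V₁/V₂) = arcsin(1438/2702) = 32.15°, cos θ_c = 0.8466.
Intercept time tᵢ = 2h cos θ_c / V₁ = 2·16.9·0.8466/1438 = 0.01990 s.
t = x/V₂ + tᵢ = 140.7/2702 + 0.01990 = 0.07197 s.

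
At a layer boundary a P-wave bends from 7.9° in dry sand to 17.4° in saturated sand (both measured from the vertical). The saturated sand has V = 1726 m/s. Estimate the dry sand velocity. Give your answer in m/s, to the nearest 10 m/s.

790 m/s

Snell's law: sin 7.9°/V₁ = sin 17.4°/V₂.
V₁ = V₂·sin 7.9°/sin 17.4° = 1726 × 0.4596 = 793.30 m/s.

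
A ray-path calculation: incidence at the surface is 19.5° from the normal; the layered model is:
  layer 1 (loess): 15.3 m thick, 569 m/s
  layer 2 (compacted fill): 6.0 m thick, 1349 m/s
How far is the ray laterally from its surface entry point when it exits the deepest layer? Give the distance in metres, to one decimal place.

13.2 m

p = sin θ₁/V₁ = sin 19.5°/569 = 5.8666e-04 s/m is conserved through the stack.
Layer 1: θ = 19.50°; offset = 15.3·tan 19.50° = 5.418 m.
Layer 2: sin θ = p·1349 = 0.7914 → θ = 52.32°; offset = 6.0·tan 52.32° = 7.768 m.
Summing the layer offsets gives 13.186 m.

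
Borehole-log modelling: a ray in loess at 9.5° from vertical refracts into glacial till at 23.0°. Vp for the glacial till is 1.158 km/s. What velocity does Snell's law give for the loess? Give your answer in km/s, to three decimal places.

Snell's law: sin 9.5°/V₁ = sin 23.0°/V₂.
V₁ = V₂·sin 9.5°/sin 23.0° = 1.158 × 0.4224 = 0.489 km/s.

0.489 km/s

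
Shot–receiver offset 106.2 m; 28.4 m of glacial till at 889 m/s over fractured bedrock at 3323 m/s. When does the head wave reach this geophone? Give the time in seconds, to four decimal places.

t = x/V₂ + 2h·√(V₂²−V₁²)/(V₁V₂).
√(V₂²−V₁²) = √(3323²−889²) = 3201.9 m/s; delay term = 2·28.4·3201.9/(889·3323) = 0.06156 s.
t = 106.2/3323 + 0.06156 = 0.09352 s.

0.0935 s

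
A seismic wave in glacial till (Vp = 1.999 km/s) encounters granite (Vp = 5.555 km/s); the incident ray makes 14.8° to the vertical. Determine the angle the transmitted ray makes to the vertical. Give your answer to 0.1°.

45.2°

Snell's law: sin θ₂ = (V₂/V₁)·sin θ₁ = (5.555/1.999)·sin 14.8° = 0.7099.
θ₂ = arcsin 0.7099 = 45.22° from the normal.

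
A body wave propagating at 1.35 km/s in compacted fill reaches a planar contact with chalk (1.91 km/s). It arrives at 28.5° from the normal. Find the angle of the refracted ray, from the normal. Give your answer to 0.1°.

42.5°

Snell's law: sin θ₂ = (V₂/V₁)·sin θ₁ = (1.91/1.35)·sin 28.5° = 0.6751.
θ₂ = arcsin 0.6751 = 42.46° from the normal.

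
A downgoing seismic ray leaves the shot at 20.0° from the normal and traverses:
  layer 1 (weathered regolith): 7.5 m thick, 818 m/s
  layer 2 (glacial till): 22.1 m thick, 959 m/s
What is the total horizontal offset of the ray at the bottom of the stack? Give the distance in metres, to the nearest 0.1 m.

12.4 m

Apply Snell's law at each interface; in layer i the horizontal offset is hᵢ·tan θᵢ.
Layer 1: θ = 20.00°; offset = 7.5·tan 20.00° = 2.730 m.
Layer 2: sin θ = 959·sin 20.0°/818 = 0.4010, θ = 23.64°; offset = 22.1·tan 23.64° = 9.673 m.
Summing the layer offsets gives 12.403 m.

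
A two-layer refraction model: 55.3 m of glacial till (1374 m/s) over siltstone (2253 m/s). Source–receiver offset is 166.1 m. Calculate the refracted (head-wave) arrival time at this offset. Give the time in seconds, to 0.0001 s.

0.1375 s

θ_c = arcsin(V₁/V₂) = arcsin(1374/2253) = 37.58°, cos θ_c = 0.7925.
Intercept time tᵢ = 2h cos θ_c / V₁ = 2·55.3·0.7925/1374 = 0.06379 s.
t = x/V₂ + tᵢ = 166.1/2253 + 0.06379 = 0.13752 s.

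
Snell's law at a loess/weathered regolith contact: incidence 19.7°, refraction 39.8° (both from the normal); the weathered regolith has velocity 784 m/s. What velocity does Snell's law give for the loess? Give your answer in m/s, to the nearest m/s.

sin 19.7° = 0.3371; sin 39.8° = 0.6401.
V₁ = V₂·(sin θ₁/sin θ₂) = 784·(0.3371/0.6401) = 412.87 m/s.

413 m/s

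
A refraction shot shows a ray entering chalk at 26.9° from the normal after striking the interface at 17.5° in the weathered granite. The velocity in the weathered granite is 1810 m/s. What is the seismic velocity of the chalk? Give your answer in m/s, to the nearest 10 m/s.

Snell's law: sin 17.5°/V₁ = sin 26.9°/V₂.
V₂ = V₁·sin 26.9°/sin 17.5° = 1810 × 1.5046 = 2723.28 m/s.

2720 m/s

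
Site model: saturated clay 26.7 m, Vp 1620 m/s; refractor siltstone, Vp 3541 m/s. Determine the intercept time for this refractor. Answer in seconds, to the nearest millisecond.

0.029 s

θ_c = arcsin(V₁/V₂) = arcsin(1620/3541) = 27.23°; cos θ_c = 0.8892.
tᵢ = 2h·cos θ_c / V₁ = 2·26.7·0.8892 / 1620 = 0.02931 s.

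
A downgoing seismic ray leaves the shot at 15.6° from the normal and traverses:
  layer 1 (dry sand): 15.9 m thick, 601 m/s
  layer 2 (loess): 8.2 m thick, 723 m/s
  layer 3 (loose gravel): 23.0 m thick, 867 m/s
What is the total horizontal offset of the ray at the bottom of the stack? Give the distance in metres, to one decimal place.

Ray parameter p = sin 15.6° / 601 m/s = 4.4745e-04 s/m.
Layer 1: θ = 15.60°; offset = 15.9·tan 15.60° = 4.439 m.
Layer 2: sin θ = p·723 = 0.3235 → θ = 18.88°; offset = 8.2·tan 18.88° = 2.804 m.
Layer 3: sin θ = p·867 = 0.3879 → θ = 22.83°; offset = 23.0·tan 22.83° = 9.681 m.
Σ offsets = 16.924 m.

16.9 m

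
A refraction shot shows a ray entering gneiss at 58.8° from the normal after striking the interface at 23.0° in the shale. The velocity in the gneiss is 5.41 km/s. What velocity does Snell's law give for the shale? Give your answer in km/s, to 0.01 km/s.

2.47 km/s

sin 23.0° = 0.3907; sin 58.8° = 0.8554.
V₁ = V₂·(sin θ₁/sin θ₂) = 5.41·(0.3907/0.8554) = 2.47 km/s.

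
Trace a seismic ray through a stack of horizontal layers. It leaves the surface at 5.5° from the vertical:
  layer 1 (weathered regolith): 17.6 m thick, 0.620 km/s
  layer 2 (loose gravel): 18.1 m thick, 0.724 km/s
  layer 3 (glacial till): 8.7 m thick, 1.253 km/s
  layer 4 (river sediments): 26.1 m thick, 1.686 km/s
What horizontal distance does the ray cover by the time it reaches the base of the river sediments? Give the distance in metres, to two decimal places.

Apply Snell's law at each interface; in layer i the horizontal offset is hᵢ·tan θᵢ.
Layer 1: θ = 5.50°; offset = 17.6·tan 5.50° = 1.6947 m.
Layer 2: sin θ = 0.724·sin 5.5°/0.620 = 0.1119, θ = 6.43°; offset = 18.1·tan 6.43° = 2.0386 m.
Layer 3: sin θ = 1.253·sin 5.5°/0.620 = 0.1937, θ = 11.17°; offset = 8.7·tan 11.17° = 1.7177 m.
Layer 4: sin θ = 1.686·sin 5.5°/0.620 = 0.2606, θ = 15.11°; offset = 26.1·tan 15.11° = 7.0462 m.
Total horizontal offset = 12.4972 m.

12.50 m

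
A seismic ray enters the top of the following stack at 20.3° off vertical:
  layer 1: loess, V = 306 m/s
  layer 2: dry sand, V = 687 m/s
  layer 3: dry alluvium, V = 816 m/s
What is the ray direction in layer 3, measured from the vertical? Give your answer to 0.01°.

67.69°

Snell's law across each interface conserves sin θ / V, so sin θ_3 = V_3·sin θ₁/V₁.
sin θ_3 = 816 × sin 20.3° / 306 = 0.9252.
θ_3 = 67.69° from the vertical.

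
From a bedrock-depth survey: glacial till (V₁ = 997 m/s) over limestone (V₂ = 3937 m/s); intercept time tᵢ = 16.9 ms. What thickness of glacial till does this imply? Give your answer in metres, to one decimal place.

h = tᵢ·V₁·V₂ / (2·√(V₂²−V₁²)).
√(V₂²−V₁²) = √(3937² − 997²) = 3808.7 m/s.
h = 0.0169 s × 997 × 3937 / (2 × 3808.7) = 8.71 m.

8.7 m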